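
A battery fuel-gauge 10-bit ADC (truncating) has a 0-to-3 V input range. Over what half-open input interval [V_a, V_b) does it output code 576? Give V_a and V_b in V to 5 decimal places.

LSB = 3/2^10 = 2.930 mV.
V_a = V_low + 576·LSB = 1.6875 V; V_b = V_low + 577·LSB = 1.69043 V.

[1.68750 V, 1.69043 V)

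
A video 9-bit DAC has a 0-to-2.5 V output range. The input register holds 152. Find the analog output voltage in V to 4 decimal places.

LSB = 2.5 V / 2^9 = 4.883 mV.
V_out = 0 + 152 × 0.00488281 V = 0.742188 V.

0.7422 V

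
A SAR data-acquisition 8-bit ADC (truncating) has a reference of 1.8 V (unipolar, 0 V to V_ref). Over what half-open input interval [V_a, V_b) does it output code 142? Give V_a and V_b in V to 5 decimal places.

[0.99844 V, 1.00547 V)

LSB = 1.8/2^8 = 7.031 mV.
V_a = V_low + 142·LSB = 0.998437 V; V_b = V_low + 143·LSB = 1.00547 V.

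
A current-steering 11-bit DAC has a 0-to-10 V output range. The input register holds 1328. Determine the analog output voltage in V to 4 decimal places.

6.4844 V

LSB = 10 V / 2^11 = 4.883 mV.
V_out = 0 + 1328 × 0.00488281 V = 6.48438 V.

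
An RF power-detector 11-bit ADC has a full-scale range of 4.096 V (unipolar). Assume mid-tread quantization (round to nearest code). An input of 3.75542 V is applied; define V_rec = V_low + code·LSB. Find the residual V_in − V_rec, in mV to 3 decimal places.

-0.580 mV

LSB = 4.096/2^11 = 2.000 mV.
(V_in − V_low)/LSB = (3.75542 − 0)/0.002 = 1877.7100 → code 1878 (round).
V_rec = 0 + 1878·0.002 = 3.756 V.
Difference: -0.00058 V → -0.580 mV.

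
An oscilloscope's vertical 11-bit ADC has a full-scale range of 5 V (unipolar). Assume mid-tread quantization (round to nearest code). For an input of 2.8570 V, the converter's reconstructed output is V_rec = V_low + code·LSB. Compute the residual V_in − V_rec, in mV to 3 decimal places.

0.555 mV

Step size: 5 V ÷ 2^11 = 2.441 mV.
(2.8570 − 0)/0.00244141 = 1170.2272; round gives code 1170.
Reconstructed: 2.8564453 V.
Difference: 0.000554687 V → 0.555 mV.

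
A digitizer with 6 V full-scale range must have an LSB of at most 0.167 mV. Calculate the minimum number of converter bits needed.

Number of steps required ≥ 6 V / 0.167 mV = 35928.14.
Need 2^N ≥ 35928.14; 2^15 = 32768, 2^16 = 65536.
Minimum N = 16.

16 bits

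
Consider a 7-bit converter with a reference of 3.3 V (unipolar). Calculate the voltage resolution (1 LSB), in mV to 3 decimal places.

Full-scale span = 3.3 V.
LSB = 3.3 / 2^7 = 3.3 / 128 = 0.0257812 V = 25.781 mV.

25.781 mV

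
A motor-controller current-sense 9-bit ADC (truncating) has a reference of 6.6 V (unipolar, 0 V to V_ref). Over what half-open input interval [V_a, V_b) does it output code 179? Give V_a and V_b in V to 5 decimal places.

[2.30742 V, 2.32031 V)

LSB = 6.6/2^9 = 12.891 mV.
V_a = V_low + 179·LSB = 2.30742 V; V_b = V_low + 180·LSB = 2.32031 V.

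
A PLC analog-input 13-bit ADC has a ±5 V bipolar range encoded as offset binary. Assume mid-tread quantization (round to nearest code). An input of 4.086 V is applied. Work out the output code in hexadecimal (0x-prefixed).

code 0x1D13 (decimal 7443)

With 8192 levels over 10 V, one step is 1.221 mV.
(V_in − V_low)/LSB = (4.086 − (−5)) / 0.0012207 = 7443.251.
So the output code is 7443.
In hexadecimal (0x-prefixed): 0x1D13.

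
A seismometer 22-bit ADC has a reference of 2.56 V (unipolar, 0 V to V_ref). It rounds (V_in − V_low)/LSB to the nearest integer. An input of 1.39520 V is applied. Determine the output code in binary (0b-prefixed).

code 0b1000101110000101001000 (decimal 2285896)

Full-scale span = 2.56 V; LSB = 2.56/2^22 = 0.61 µV.
Input sits at 2285895.680 steps above V_low.
Round → code 2285896.
In binary (0b-prefixed): 0b1000101110000101001000.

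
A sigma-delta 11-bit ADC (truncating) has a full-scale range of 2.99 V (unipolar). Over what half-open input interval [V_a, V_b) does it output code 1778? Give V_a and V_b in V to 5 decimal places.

LSB = 2.99/2^11 = 1.460 mV.
V_a = V_low + 1778·LSB = 2.59581 V; V_b = V_low + 1779·LSB = 2.59727 V.

[2.59581 V, 2.59727 V)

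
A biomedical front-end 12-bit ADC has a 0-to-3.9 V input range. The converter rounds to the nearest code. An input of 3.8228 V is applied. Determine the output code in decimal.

code 4015

LSB = 3.9 V / 4096 = 0.952 mV.
(V_in − V_low)/LSB = (3.8228 − 0) / 0.000952148 = 4014.920.
Round → code 4015.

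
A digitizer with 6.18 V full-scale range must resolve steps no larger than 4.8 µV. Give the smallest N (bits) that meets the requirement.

Number of steps required ≥ 6.18 V / 4.8 µV = 1287500.00.
Need 2^N ≥ 1287500.00; 2^20 = 1048576, 2^21 = 2097152.
Minimum N = 21.

21 bits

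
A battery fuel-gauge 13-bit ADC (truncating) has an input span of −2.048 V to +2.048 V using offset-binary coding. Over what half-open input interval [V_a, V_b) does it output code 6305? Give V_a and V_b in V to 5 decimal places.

LSB = 4.096/2^13 = 0.500 mV.
V_a = V_low + 6305·LSB = 1.1045 V; V_b = V_low + 6306·LSB = 1.105 V.

[1.10450 V, 1.10500 V)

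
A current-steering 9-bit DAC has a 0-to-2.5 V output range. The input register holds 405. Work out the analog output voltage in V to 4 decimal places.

LSB = 2.5 V / 2^9 = 4.883 mV.
V_out = 0 + 405 × 0.00488281 V = 1.97754 V.

1.9775 V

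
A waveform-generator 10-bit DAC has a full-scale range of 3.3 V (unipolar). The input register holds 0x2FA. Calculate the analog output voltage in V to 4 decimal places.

LSB = 3.3 V / 2^10 = 3.223 mV.
Code 0x2FA = 762 decimal.
V_out = 0 + 762 × 0.00322266 V = 2.45566 V.

2.4557 V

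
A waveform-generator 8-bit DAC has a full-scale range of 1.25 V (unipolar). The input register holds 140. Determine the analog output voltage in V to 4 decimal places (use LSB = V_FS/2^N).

0.6836 V

LSB = 1.25 V / 2^8 = 4.883 mV.
V_out = 0 + 140 × 0.00488281 V = 0.683594 V.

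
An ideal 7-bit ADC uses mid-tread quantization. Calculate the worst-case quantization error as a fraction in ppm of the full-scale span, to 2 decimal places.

3906.25 ppm

Rounding → worst-case error = ½ LSB = V_FS/2^8, so 1e+06/256 = 3906.25 ppm of full scale.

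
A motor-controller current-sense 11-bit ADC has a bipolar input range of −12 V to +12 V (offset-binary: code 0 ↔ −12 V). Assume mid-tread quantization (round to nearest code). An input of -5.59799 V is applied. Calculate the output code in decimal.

With 2048 levels over 24 V, one step is 11.719 mV.
(V_in − V_low)/LSB = (-5.59799 − (−12)) / 0.0117188 = 546.305.
So the output code is 546.

code 546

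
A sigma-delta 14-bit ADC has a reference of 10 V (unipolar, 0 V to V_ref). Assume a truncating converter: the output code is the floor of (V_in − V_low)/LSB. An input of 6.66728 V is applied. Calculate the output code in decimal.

With 16384 levels over 10 V, one step is 0.610 mV.
(6.66728 − 0) / 0.000610352 = 10923.672 LSBs.
⌊·⌋(10923.672) = 10923.

code 10923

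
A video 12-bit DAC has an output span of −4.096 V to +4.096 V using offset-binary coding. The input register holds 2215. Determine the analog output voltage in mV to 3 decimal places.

334.000 mV

LSB = 8.192 V / 2^12 = 2.000 mV.
V_out = (−4.096) + 2215 × 0.002 V = 0.334 V.
= 334.000 mV.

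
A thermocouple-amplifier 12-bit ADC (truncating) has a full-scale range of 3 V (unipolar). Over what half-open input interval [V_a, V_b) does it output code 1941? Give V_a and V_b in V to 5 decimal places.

[1.42163 V, 1.42236 V)

LSB = 3/2^12 = 0.732 mV.
V_a = V_low + 1941·LSB = 1.42163 V; V_b = V_low + 1942·LSB = 1.42236 V.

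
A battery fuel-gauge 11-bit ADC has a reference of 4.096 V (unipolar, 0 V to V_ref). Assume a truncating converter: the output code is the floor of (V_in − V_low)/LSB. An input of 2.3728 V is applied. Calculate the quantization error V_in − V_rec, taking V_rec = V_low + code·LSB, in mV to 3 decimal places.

0.800 mV

LSB = 4.096/2^11 = 2.000 mV.
(2.3728 − 0)/0.002 = 1186.4000; ⌊·⌋ gives code 1186.
V_rec = 0 + 1186·0.002 = 2.372 V.
V_in − V_rec = 0.0008 V = 0.800 mV.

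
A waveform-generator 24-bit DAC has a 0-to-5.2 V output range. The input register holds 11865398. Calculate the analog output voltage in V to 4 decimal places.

LSB = 5.2 V / 2^24 = 0.31 µV.
V_out = 0 + 11865398 × 3.09944e-07 V = 3.67761 V.

3.6776 V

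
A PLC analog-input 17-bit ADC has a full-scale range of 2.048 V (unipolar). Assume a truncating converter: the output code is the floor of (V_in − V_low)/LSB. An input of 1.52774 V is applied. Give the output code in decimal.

With 131072 levels over 2.048 V, one step is 15.62 µV.
Input sits at 97775.360 steps above V_low.
So the output code is 97775.

code 97775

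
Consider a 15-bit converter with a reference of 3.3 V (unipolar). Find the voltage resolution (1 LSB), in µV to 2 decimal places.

100.71 µV

Full-scale span = 3.3 V.
LSB = 3.3 / 2^15 = 3.3 / 32768 = 0.000100708 V = 100.71 µV.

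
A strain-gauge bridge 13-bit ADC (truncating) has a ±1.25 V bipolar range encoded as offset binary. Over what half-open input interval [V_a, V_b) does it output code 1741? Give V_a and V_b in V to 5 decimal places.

[-0.71869 V, -0.71838 V)

LSB = 2.5/2^13 = 305.18 µV.
V_a = V_low + 1741·LSB = -0.718689 V; V_b = V_low + 1742·LSB = -0.718384 V.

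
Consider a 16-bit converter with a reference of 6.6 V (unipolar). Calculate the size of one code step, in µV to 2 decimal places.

100.71 µV

Full-scale span = 6.6 V.
LSB = 6.6 / 2^16 = 6.6 / 65536 = 0.000100708 V = 100.71 µV.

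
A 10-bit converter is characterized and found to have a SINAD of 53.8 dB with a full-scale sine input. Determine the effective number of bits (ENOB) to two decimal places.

8.64 bits

ENOB = (SINAD − 1.76) / 6.02 = (53.8 − 1.76)/6.02 = 8.645.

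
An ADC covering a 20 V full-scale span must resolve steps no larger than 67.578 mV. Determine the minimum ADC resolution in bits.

Number of steps required ≥ 20 V / 67.578 mV = 295.95.
Need 2^N ≥ 295.95; 2^8 = 256, 2^9 = 512.
Minimum N = 9.

9 bits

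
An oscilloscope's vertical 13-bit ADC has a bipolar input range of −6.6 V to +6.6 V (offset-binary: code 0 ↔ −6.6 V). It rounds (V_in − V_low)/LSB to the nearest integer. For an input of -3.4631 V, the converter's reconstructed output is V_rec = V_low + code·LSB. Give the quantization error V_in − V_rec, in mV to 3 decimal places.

One LSB is 13.2 V / 8192 = 1.611 mV.
Scaled input = 1946.7792 LSBs, so code = 1947.
Code 1947 maps back to (−6.6) + 1947×0.00161133 V = -3.4627441 V.
V_in − V_rec = -0.000355859 V = -0.356 mV.

-0.356 mV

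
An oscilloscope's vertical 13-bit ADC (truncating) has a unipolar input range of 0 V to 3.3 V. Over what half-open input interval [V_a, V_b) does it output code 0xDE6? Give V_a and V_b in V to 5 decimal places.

LSB = 3.3/2^13 = 402.83 µV.
Code 0xDE6 = 3558 decimal.
V_a = V_low + 3558·LSB = 1.43328 V; V_b = V_low + 3559·LSB = 1.43368 V.

[1.43328 V, 1.43368 V)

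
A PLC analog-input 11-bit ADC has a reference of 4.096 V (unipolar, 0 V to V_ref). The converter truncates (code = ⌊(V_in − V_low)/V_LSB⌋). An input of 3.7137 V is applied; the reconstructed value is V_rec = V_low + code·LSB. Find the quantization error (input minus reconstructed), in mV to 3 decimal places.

LSB = 4.096/2^11 = 2.000 mV.
Scaled input = 1856.8500 LSBs, so code = 1856.
Code 1856 maps back to 0 + 1856×0.002 V = 3.712 V.
V_in − V_rec = 0.0017 V = 1.700 mV.

1.700 mV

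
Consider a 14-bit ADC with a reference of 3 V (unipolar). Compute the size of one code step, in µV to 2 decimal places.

Full-scale span = 3 V.
LSB = 3 / 2^14 = 3 / 16384 = 0.000183105 V = 183.11 µV.

183.11 µV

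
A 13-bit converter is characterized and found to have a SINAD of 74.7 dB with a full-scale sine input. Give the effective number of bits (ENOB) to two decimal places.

ENOB = (SINAD − 1.76) / 6.02 = (74.7 − 1.76)/6.02 = 12.116.

12.12 bits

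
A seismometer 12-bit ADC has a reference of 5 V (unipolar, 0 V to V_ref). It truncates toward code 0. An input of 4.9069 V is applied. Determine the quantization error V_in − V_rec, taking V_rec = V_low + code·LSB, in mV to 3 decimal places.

One LSB is 5 V / 4096 = 1.221 mV.
(V_in − V_low)/LSB = (4.9069 − 0)/0.0012207 = 4019.7325 → code 4019 (floor).
Code 4019 maps back to 0 + 4019×0.0012207 V = 4.9060059 V.
Difference: 0.000894141 V → 0.894 mV.

0.894 mV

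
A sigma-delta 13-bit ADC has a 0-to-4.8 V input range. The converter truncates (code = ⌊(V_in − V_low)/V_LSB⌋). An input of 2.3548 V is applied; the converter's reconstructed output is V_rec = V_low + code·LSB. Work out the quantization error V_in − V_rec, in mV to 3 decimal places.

Step size: 4.8 V ÷ 2^13 = 0.586 mV.
(V_in − V_low)/LSB = (2.3548 − 0)/0.000585937 = 4018.8587 → code 4018 (floor).
Code 4018 maps back to 0 + 4018×0.000585937 V = 2.3542969 V.
Error = 2.3548 − 2.3542969 = 0.000503125 V = 0.503 mV.

0.503 mV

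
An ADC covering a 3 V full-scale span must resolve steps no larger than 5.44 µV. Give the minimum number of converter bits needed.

20 bits

Number of steps required ≥ 3 V / 5.44 µV = 551470.59.
Need 2^N ≥ 551470.59; 2^19 = 524288, 2^20 = 1048576.
Minimum N = 20.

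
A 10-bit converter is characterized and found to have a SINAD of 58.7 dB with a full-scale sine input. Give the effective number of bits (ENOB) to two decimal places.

ENOB = (SINAD − 1.76) / 6.02 = (58.7 − 1.76)/6.02 = 9.458.

9.46 bits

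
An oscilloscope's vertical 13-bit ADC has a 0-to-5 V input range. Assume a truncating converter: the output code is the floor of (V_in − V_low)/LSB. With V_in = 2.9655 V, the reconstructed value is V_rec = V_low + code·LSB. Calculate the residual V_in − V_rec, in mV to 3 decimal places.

One LSB is 5 V / 8192 = 0.610 mV.
(V_in − V_low)/LSB = (2.9655 − 0)/0.000610352 = 4858.6752 → code 4858 (floor).
Code 4858 maps back to 0 + 4858×0.000610352 V = 2.9650879 V.
V_in − V_rec = 0.000412109 V = 0.412 mV.

0.412 mV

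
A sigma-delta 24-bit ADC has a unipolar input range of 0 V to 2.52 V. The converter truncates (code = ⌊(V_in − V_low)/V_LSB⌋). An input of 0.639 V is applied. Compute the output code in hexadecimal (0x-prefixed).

With 16777216 levels over 2.52 V, one step is 0.15 µV.
Input sits at 4254222.629 steps above V_low.
⌊·⌋(4254222.629) = 4254222.
In hexadecimal (0x-prefixed): 0x40EA0E.

code 0x40EA0E (decimal 4254222)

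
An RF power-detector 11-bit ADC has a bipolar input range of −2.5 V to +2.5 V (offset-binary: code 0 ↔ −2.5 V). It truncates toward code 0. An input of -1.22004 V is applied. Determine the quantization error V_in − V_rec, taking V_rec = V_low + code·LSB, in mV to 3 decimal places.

0.663 mV

Step size: 5 V ÷ 2^11 = 2.441 mV.
(-1.22004 − (−2.5))/0.00244141 = 524.2716; ⌊·⌋ gives code 524.
Code 524 maps back to (−2.5) + 524×0.00244141 V = -1.2207031 V.
V_in − V_rec = 0.000663125 V = 0.663 mV.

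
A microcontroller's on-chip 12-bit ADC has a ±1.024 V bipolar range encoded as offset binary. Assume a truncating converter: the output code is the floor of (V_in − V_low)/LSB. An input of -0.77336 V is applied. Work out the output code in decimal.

code 501

With 4096 levels over 2.048 V, one step is 0.500 mV.
(-0.77336 − (−1.024)) / 0.0005 = 501.280 LSBs.
Floor → code 501.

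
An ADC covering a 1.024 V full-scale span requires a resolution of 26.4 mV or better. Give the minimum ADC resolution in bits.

6 bits

Number of steps required ≥ 1.024 V / 26.4 mV = 38.79.
Need 2^N ≥ 38.79; 2^5 = 32, 2^6 = 64.
Minimum N = 6.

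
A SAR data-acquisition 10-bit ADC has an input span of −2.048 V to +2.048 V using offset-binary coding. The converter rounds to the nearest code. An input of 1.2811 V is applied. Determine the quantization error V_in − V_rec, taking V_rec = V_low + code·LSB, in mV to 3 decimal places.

1.100 mV

Step size: 4.096 V ÷ 2^10 = 4.000 mV.
(V_in − V_low)/LSB = (1.2811 − (−2.048))/0.004 = 832.2750 → code 832 (round).
V_rec = (−2.048) + 832·0.004 = 1.28 V.
V_in − V_rec = 0.0011 V = 1.100 mV.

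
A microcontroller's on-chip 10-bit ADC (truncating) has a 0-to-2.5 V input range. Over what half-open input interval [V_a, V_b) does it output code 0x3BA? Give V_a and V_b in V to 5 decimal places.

[2.32910 V, 2.33154 V)

LSB = 2.5/2^10 = 2.441 mV.
Code 0x3BA = 954 decimal.
V_a = V_low + 954·LSB = 2.3291 V; V_b = V_low + 955·LSB = 2.33154 V.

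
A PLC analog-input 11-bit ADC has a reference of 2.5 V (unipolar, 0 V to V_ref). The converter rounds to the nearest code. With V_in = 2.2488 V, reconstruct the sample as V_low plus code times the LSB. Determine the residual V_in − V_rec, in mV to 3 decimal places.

Step size: 2.5 V ÷ 2^11 = 1.221 mV.
(V_in − V_low)/LSB = (2.2488 − 0)/0.0012207 = 1842.2170 → code 1842 (round).
Code 1842 maps back to 0 + 1842×0.0012207 V = 2.2485352 V.
Error = 2.2488 − 2.2485352 = 0.000264844 V = 0.265 mV.

0.265 mV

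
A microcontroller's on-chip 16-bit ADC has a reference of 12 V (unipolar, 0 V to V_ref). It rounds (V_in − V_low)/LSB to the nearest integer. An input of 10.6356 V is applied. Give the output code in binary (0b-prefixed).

With 65536 levels over 12 V, one step is 183.11 µV.
Input sits at 58084.557 steps above V_low.
Round → code 58085.
In binary (0b-prefixed): 0b1110001011100101.

code 0b1110001011100101 (decimal 58085)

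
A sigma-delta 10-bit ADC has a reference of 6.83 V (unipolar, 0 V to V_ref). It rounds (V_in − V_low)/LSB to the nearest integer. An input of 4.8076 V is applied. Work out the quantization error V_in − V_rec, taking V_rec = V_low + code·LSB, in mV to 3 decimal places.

One LSB is 6.83 V / 1024 = 6.670 mV.
Scaled input = 720.7881 LSBs, so code = 721.
Reconstructed: 4.8090137 V.
V_in − V_rec = -0.00141367 V = -1.414 mV.

-1.414 mV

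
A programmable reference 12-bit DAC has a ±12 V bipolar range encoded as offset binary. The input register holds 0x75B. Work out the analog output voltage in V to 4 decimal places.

LSB = 24 V / 2^12 = 5.859 mV.
Code 0x75B = 1883 decimal.
V_out = (−12) + 1883 × 0.00585938 V = -0.966797 V.

-0.9668 V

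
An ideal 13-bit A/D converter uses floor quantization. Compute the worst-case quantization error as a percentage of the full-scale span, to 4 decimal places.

Truncating → worst-case error = 1 LSB = V_FS/2^13, so 100/8192 = 0.012207 % of full scale.

0.0122 %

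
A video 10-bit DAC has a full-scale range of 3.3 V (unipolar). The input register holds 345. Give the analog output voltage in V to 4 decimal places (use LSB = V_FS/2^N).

LSB = 3.3 V / 2^10 = 3.223 mV.
V_out = 0 + 345 × 0.00322266 V = 1.11182 V.

1.1118 V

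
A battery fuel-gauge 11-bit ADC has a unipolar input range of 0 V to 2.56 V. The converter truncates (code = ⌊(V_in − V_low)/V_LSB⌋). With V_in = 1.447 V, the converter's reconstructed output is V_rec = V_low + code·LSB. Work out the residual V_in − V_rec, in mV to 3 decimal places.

One LSB is 2.56 V / 2048 = 1.250 mV.
(V_in − V_low)/LSB = (1.447 − 0)/0.00125 = 1157.6000 → code 1157 (floor).
V_rec = 0 + 1157·0.00125 = 1.44625 V.
V_in − V_rec = 0.00075 V = 0.750 mV.

0.750 mV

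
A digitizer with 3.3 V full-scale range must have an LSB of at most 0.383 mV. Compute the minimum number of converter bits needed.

Number of steps required ≥ 3.3 V / 0.383 mV = 8616.19.
Need 2^N ≥ 8616.19; 2^13 = 8192, 2^14 = 16384.
Minimum N = 14.

14 bits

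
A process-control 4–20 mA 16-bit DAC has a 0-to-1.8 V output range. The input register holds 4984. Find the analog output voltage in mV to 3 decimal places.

LSB = 1.8 V / 2^16 = 27.47 µV.
V_out = 0 + 4984 × 2.74658e-05 V = 0.13689 V.
= 136.890 mV.

136.890 mV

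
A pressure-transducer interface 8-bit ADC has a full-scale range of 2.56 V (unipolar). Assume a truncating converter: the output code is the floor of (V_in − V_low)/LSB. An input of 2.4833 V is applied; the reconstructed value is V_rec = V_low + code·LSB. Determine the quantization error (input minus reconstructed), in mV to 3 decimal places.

3.300 mV

LSB = 2.56/2^8 = 10.000 mV.
(2.4833 − 0)/0.01 = 248.3300; ⌊·⌋ gives code 248.
V_rec = 0 + 248·0.01 = 2.48 V.
V_in − V_rec = 0.0033 V = 3.300 mV.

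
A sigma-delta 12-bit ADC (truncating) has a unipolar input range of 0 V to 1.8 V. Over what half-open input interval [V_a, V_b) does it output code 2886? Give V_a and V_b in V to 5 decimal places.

LSB = 1.8/2^12 = 439.45 µV.
V_a = V_low + 2886·LSB = 1.26826 V; V_b = V_low + 2887·LSB = 1.2687 V.

[1.26826 V, 1.26870 V)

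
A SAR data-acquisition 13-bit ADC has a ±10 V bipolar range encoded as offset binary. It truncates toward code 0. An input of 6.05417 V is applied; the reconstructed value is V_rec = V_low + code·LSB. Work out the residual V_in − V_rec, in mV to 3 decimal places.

One LSB is 20 V / 8192 = 2.441 mV.
(6.05417 − (−10))/0.00244141 = 6575.7880; ⌊·⌋ gives code 6575.
V_rec = (−10) + 6575·0.00244141 = 6.0522461 V.
Difference: 0.00192391 V → 1.924 mV.

1.924 mV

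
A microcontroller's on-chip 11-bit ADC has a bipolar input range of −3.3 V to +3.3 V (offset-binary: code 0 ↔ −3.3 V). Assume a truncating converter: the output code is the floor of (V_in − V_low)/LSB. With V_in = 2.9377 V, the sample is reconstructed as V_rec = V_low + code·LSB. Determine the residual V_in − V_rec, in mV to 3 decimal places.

1.860 mV

Step size: 6.6 V ÷ 2^11 = 3.223 mV.
Scaled input = 1935.5772 LSBs, so code = 1935.
V_rec = (−3.3) + 1935·0.00322266 = 2.9358398 V.
V_in − V_rec = 0.00186016 V = 1.860 mV.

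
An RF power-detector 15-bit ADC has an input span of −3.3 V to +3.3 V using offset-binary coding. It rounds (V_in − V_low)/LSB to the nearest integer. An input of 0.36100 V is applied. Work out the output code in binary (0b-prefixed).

Full-scale span = 6.6 V; LSB = 6.6/2^15 = 201.42 µV.
Input sits at 18176.310 steps above V_low.
round(18176.310) = 18176.
In binary (0b-prefixed): 0b100011100000000.

code 0b100011100000000 (decimal 18176)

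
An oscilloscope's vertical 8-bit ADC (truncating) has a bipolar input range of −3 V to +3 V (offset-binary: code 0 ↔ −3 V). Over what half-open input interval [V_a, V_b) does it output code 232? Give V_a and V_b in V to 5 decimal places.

[2.43750 V, 2.46094 V)

LSB = 6/2^8 = 23.438 mV.
V_a = V_low + 232·LSB = 2.4375 V; V_b = V_low + 233·LSB = 2.46094 V.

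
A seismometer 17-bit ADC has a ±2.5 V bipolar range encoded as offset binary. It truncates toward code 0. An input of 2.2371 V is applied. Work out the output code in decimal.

code 124180

LSB = 5 V / 131072 = 38.15 µV.
Input sits at 124180.234 steps above V_low.
So the output code is 124180.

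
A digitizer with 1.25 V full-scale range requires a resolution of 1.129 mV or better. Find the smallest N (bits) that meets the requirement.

Number of steps required ≥ 1.25 V / 1.129 mV = 1107.17.
Need 2^N ≥ 1107.17; 2^10 = 1024, 2^11 = 2048.
Minimum N = 11.

11 bits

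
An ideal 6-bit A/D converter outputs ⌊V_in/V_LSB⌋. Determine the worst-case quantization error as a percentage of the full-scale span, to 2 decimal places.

Truncating → worst-case error = 1 LSB = V_FS/2^6, so 100/64 = 1.5625 % of full scale.

1.56 %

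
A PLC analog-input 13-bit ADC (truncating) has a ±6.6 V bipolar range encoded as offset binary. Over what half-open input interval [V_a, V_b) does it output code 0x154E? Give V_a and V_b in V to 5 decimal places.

[2.18818 V, 2.18979 V)

LSB = 13.2/2^13 = 1.611 mV.
Code 0x154E = 5454 decimal.
V_a = V_low + 5454·LSB = 2.18818 V; V_b = V_low + 5455·LSB = 2.18979 V.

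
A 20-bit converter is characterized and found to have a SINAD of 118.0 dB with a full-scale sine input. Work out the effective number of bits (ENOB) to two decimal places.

ENOB = (SINAD − 1.76) / 6.02 = (118.0 − 1.76)/6.02 = 19.309.

19.31 bits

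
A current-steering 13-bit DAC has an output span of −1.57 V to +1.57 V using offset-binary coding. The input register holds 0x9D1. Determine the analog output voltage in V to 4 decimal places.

-0.6068 V

LSB = 3.14 V / 2^13 = 383.30 µV.
Code 0x9D1 = 2513 decimal.
V_out = (−1.57) + 2513 × 0.000383301 V = -0.606765 V.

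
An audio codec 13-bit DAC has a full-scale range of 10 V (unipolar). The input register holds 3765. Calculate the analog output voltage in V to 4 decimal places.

4.5959 V

LSB = 10 V / 2^13 = 1.221 mV.
V_out = 0 + 3765 × 0.0012207 V = 4.59595 V.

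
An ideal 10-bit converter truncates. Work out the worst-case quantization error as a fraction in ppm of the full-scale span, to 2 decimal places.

Truncating → worst-case error = 1 LSB = V_FS/2^10, so 1e+06/1024 = 976.562 ppm of full scale.

976.56 ppm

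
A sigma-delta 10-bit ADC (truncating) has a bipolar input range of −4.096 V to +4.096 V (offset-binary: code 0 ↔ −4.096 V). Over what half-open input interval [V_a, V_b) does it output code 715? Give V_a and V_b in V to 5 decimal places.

[1.62400 V, 1.63200 V)

LSB = 8.192/2^10 = 8.000 mV.
V_a = V_low + 715·LSB = 1.624 V; V_b = V_low + 716·LSB = 1.632 V.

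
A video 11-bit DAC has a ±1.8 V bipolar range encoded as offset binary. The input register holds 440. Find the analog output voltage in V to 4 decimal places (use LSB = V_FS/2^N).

-1.0266 V

LSB = 3.6 V / 2^11 = 1.758 mV.
V_out = (−1.8) + 440 × 0.00175781 V = -1.02656 V.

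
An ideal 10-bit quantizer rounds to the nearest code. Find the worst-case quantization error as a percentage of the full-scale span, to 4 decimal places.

0.0488 %

Rounding → worst-case error = ½ LSB = V_FS/2^11, so 100/2048 = 0.0488281 % of full scale.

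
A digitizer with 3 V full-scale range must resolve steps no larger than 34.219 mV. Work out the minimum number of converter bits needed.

Number of steps required ≥ 3 V / 34.219 mV = 87.67.
Need 2^N ≥ 87.67; 2^6 = 64, 2^7 = 128.
Minimum N = 7.

7 bits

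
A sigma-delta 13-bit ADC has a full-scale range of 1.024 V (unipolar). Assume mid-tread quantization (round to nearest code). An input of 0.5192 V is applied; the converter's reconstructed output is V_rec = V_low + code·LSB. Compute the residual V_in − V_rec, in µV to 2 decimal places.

LSB = 1.024/2^13 = 125.00 µV.
(0.5192 − 0)/0.000125 = 4153.6000; round gives code 4154.
Code 4154 maps back to 0 + 4154×0.000125 V = 0.51925 V.
Difference: -5e-05 V → -50.00 µV.

-50.00 µV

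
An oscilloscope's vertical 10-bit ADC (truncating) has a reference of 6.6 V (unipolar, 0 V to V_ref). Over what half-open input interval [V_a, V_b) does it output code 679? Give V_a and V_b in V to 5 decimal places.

LSB = 6.6/2^10 = 6.445 mV.
V_a = V_low + 679·LSB = 4.37637 V; V_b = V_low + 680·LSB = 4.38281 V.

[4.37637 V, 4.38281 V)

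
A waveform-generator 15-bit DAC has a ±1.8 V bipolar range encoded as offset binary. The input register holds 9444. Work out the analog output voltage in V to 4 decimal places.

LSB = 3.6 V / 2^15 = 109.86 µV.
V_out = (−1.8) + 9444 × 0.000109863 V = -0.762451 V.

-0.7625 V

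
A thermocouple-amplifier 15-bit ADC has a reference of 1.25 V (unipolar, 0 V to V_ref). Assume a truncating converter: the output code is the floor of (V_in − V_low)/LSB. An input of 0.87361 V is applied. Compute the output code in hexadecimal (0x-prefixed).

Full-scale span = 1.25 V; LSB = 1.25/2^15 = 38.15 µV.
Input sits at 22901.162 steps above V_low.
So the output code is 22901.
In hexadecimal (0x-prefixed): 0x5975.

code 0x5975 (decimal 22901)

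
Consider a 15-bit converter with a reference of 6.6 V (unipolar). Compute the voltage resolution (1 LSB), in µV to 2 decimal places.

201.42 µV

Full-scale span = 6.6 V.
LSB = 6.6 / 2^15 = 6.6 / 32768 = 0.000201416 V = 201.42 µV.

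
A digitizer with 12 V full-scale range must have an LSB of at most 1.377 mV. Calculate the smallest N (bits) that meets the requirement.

Number of steps required ≥ 12 V / 1.377 mV = 8714.60.
Need 2^N ≥ 8714.60; 2^13 = 8192, 2^14 = 16384.
Minimum N = 14.

14 bits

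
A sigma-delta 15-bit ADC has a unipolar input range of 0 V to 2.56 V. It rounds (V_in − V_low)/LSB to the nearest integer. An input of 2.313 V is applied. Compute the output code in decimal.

LSB = 2.56 V / 32768 = 78.12 µV.
Input sits at 29606.400 steps above V_low.
round(29606.400) = 29606.

code 29606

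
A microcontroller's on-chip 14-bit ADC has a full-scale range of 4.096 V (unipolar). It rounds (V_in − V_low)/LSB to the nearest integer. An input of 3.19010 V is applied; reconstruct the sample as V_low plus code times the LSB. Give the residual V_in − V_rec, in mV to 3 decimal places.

0.100 mV

LSB = 4.096/2^14 = 250.00 µV.
(V_in − V_low)/LSB = (3.19010 − 0)/0.00025 = 12760.4000 → code 12760 (round).
Code 12760 maps back to 0 + 12760×0.00025 V = 3.19 V.
Difference: 0.0001 V → 0.100 mV.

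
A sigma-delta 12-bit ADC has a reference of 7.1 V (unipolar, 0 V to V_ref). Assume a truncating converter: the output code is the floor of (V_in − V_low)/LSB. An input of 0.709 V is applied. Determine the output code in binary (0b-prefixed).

Full-scale span = 7.1 V; LSB = 7.1/2^12 = 1.733 mV.
(0.709 − 0) / 0.0017334 = 409.023 LSBs.
So the output code is 409.
In binary (0b-prefixed): 0b110011001.

code 0b110011001 (decimal 409)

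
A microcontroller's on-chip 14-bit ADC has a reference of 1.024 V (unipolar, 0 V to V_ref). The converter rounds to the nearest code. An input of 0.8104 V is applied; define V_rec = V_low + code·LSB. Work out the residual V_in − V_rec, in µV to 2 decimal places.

One LSB is 1.024 V / 16384 = 62.50 µV.
(0.8104 − 0)/6.25e-05 = 12966.4000; round gives code 12966.
V_rec = 0 + 12966·6.25e-05 = 0.810375 V.
V_in − V_rec = 2.5e-05 V = 25.00 µV.

25.00 µV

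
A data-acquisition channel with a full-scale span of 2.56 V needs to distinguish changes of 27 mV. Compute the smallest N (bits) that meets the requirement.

7 bits

Number of steps required ≥ 2.56 V / 27 mV = 94.81.
Need 2^N ≥ 94.81; 2^6 = 64, 2^7 = 128.
Minimum N = 7.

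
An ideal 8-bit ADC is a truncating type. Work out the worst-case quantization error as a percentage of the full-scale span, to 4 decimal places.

Truncating → worst-case error = 1 LSB = V_FS/2^8, so 100/256 = 0.390625 % of full scale.

0.3906 %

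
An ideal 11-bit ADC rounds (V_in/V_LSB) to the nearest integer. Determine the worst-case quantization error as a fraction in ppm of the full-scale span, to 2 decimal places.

Rounding → worst-case error = ½ LSB = V_FS/2^12, so 1e+06/4096 = 244.141 ppm of full scale.

244.14 ppm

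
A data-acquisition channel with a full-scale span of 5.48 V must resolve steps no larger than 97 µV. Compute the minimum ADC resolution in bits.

16 bits

Number of steps required ≥ 5.48 V / 97 µV = 56494.85.
Need 2^N ≥ 56494.85; 2^15 = 32768, 2^16 = 65536.
Minimum N = 16.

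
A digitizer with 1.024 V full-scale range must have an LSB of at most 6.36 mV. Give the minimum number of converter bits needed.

8 bits

Number of steps required ≥ 1.024 V / 6.36 mV = 161.01.
Need 2^N ≥ 161.01; 2^7 = 128, 2^8 = 256.
Minimum N = 8.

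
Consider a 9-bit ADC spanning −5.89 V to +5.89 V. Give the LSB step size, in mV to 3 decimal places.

23.008 mV

Full-scale span = 11.78 V.
LSB = 11.78 / 2^9 = 11.78 / 512 = 0.0230078 V = 23.008 mV.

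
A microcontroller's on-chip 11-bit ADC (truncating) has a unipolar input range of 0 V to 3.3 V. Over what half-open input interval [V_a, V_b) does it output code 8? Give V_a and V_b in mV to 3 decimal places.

[12.891 mV, 14.502 mV)

LSB = 3.3/2^11 = 1.611 mV.
V_a = V_low + 8·LSB = 0.0128906 V; V_b = V_low + 9·LSB = 0.014502 V.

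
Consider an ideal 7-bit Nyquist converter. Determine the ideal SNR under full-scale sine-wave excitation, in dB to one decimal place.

SNR ≈ 6.02·N + 1.76 dB = 6.02·7 + 1.76 = 43.90 dB.

43.9 dB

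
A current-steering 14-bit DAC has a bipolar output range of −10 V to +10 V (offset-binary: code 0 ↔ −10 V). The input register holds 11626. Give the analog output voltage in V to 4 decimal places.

LSB = 20 V / 2^14 = 1.221 mV.
V_out = (−10) + 11626 × 0.0012207 V = 4.19189 V.

4.1919 V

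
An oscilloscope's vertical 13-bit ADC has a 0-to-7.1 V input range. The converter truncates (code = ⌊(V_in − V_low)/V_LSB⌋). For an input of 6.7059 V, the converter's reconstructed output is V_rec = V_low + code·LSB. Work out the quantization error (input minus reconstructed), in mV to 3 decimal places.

LSB = 7.1/2^13 = 0.867 mV.
(6.7059 − 0)/0.000866699 = 7737.2863; ⌊·⌋ gives code 7737.
Reconstructed: 6.7056519 V.
V_in − V_rec = 0.000248145 V = 0.248 mV.

0.248 mV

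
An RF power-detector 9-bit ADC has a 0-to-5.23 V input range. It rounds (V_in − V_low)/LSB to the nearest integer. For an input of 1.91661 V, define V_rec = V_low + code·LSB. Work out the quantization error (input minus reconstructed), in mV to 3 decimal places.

LSB = 5.23/2^9 = 10.215 mV.
(1.91661 − 0)/0.0102148 = 187.6299; round gives code 188.
Code 188 maps back to 0 + 188×0.0102148 V = 1.9203906 V.
Error = 1.91661 − 1.9203906 = -0.00378063 V = -3.781 mV.

-3.781 mV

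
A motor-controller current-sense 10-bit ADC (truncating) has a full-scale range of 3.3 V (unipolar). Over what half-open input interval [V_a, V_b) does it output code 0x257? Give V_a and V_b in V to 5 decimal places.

LSB = 3.3/2^10 = 3.223 mV.
Code 0x257 = 599 decimal.
V_a = V_low + 599·LSB = 1.93037 V; V_b = V_low + 600·LSB = 1.93359 V.

[1.93037 V, 1.93359 V)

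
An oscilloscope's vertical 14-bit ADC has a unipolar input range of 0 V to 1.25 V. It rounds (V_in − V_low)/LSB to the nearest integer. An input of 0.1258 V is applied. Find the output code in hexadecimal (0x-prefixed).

code 0x671 (decimal 1649)

With 16384 levels over 1.25 V, one step is 76.29 µV.
(V_in − V_low)/LSB = (0.1258 − 0) / 7.62939e-05 = 1648.886.
So the output code is 1649.
In hexadecimal (0x-prefixed): 0x671.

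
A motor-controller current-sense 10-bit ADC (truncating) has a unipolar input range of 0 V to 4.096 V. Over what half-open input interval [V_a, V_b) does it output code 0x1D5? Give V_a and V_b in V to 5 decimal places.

LSB = 4.096/2^10 = 4.000 mV.
Code 0x1D5 = 469 decimal.
V_a = V_low + 469·LSB = 1.876 V; V_b = V_low + 470·LSB = 1.88 V.

[1.87600 V, 1.88000 V)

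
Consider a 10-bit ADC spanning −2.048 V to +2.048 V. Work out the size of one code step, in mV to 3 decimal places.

4.000 mV

Full-scale span = 4.096 V.
LSB = 4.096 / 2^10 = 4.096 / 1024 = 0.004 V = 4.000 mV.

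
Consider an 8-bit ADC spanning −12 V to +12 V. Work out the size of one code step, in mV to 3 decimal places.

Full-scale span = 24 V.
LSB = 24 / 2^8 = 24 / 256 = 0.09375 V = 93.750 mV.

93.750 mV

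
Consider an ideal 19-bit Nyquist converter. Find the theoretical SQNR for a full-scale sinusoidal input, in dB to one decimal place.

SNR ≈ 6.02·N + 1.76 dB = 6.02·19 + 1.76 = 116.14 dB.

116.1 dB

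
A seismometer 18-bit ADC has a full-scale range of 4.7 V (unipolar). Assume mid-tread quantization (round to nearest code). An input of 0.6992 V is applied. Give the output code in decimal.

LSB = 4.7 V / 262144 = 17.93 µV.
Input sits at 38998.103 steps above V_low.
Round → code 38998.

code 38998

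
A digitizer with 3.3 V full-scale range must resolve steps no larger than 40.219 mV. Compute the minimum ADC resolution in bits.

Number of steps required ≥ 3.3 V / 40.219 mV = 82.05.
Need 2^N ≥ 82.05; 2^6 = 64, 2^7 = 128.
Minimum N = 7.

7 bits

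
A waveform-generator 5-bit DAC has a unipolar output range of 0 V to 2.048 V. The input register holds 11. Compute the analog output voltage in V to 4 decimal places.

LSB = 2.048 V / 2^5 = 64.000 mV.
V_out = 0 + 11 × 0.064 V = 0.704 V.

0.7040 V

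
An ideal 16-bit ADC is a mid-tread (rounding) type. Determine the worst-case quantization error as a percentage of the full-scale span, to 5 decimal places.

Rounding → worst-case error = ½ LSB = V_FS/2^17, so 100/131072 = 0.000762939 % of full scale.

0.00076 %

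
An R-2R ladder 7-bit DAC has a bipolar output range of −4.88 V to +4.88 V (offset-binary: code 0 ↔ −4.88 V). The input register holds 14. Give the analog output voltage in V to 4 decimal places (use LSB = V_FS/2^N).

LSB = 9.76 V / 2^7 = 76.250 mV.
V_out = (−4.88) + 14 × 0.07625 V = -3.8125 V.

-3.8125 V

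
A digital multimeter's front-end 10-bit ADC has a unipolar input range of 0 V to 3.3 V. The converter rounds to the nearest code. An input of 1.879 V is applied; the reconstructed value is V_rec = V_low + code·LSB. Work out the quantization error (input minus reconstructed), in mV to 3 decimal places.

0.191 mV

LSB = 3.3/2^10 = 3.223 mV.
Scaled input = 583.0594 LSBs, so code = 583.
Reconstructed: 1.8788086 V.
Error = 1.879 − 1.8788086 = 0.000191406 V = 0.191 mV.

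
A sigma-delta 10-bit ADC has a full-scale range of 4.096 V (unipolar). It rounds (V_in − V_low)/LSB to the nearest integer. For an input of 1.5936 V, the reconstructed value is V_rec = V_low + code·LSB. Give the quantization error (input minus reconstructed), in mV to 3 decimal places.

LSB = 4.096/2^10 = 4.000 mV.
(1.5936 − 0)/0.004 = 398.4000; round gives code 398.
Code 398 maps back to 0 + 398×0.004 V = 1.592 V.
Difference: 0.0016 V → 1.600 mV.

1.600 mV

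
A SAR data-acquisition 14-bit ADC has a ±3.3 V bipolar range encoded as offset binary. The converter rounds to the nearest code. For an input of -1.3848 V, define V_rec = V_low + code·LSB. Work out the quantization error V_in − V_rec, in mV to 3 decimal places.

0.137 mV

LSB = 6.6/2^14 = 402.83 µV.
(V_in − V_low)/LSB = (-1.3848 − (−3.3))/0.000402832 = 4754.3389 → code 4754 (round).
Code 4754 maps back to (−3.3) + 4754×0.000402832 V = -1.3849365 V.
Difference: 0.000136523 V → 0.137 mV.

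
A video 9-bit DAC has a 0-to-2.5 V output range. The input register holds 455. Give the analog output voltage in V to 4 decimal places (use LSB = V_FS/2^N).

2.2217 V

LSB = 2.5 V / 2^9 = 4.883 mV.
V_out = 0 + 455 × 0.00488281 V = 2.22168 V.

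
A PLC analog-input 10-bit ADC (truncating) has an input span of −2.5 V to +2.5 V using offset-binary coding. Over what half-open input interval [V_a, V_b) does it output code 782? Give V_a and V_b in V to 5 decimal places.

[1.31836 V, 1.32324 V)

LSB = 5/2^10 = 4.883 mV.
V_a = V_low + 782·LSB = 1.31836 V; V_b = V_low + 783·LSB = 1.32324 V.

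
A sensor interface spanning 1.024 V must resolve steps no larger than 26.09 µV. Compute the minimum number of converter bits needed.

Number of steps required ≥ 1.024 V / 26.09 µV = 39248.75.
Need 2^N ≥ 39248.75; 2^15 = 32768, 2^16 = 65536.
Minimum N = 16.

16 bits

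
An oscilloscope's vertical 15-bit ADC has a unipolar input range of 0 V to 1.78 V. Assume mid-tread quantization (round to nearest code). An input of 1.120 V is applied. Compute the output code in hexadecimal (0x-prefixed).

code 0x508A (decimal 20618)

With 32768 levels over 1.78 V, one step is 54.32 µV.
(1.120 − 0) / 5.43213e-05 = 20618.067 LSBs.
round(20618.067) = 20618.
In hexadecimal (0x-prefixed): 0x508A.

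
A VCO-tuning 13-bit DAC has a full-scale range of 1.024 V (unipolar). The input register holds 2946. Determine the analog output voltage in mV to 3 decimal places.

LSB = 1.024 V / 2^13 = 125.00 µV.
V_out = 0 + 2946 × 0.000125 V = 0.36825 V.
= 368.250 mV.

368.250 mV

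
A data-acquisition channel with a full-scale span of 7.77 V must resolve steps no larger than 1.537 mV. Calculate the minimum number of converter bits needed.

13 bits

Number of steps required ≥ 7.77 V / 1.537 mV = 5055.30.
Need 2^N ≥ 5055.30; 2^12 = 4096, 2^13 = 8192.
Minimum N = 13.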